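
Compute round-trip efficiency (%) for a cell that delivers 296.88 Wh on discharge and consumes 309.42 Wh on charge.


Round-trip efficiency = 296.88/309.42 * 100% = 95.95%

95.95%


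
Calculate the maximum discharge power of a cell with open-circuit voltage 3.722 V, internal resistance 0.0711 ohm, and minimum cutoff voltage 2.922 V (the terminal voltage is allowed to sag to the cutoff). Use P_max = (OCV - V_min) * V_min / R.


P_max = (OCV - V_min) * V_min / R = (3.722 - 2.922) * 2.922 / 0.0711 = 0.8 * 2.922 / 0.0711 = 32.88 W

32.88 W


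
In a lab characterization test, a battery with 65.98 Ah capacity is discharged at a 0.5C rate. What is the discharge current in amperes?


I = C_rate * capacity = 0.5 * 65.98 = 32.99 A

32.99 A


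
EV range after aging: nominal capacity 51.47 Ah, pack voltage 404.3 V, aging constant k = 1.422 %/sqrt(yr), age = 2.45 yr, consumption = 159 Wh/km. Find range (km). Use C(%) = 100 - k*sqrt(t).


Step 1: capacity retention = 100 - 1.422 * sqrt(2.45) = 100 - 1.422 * 1.5652 = 97.774%
Step 2: C_now = 51.47 * 97.774/100 = 50.324 Ah
Step 3: E_pack = V * C_now = 404.3 * 50.324 = 20346 Wh
Step 4: range = E_pack / consumption = 20346 / 159 = 128.0 km

128.0 km


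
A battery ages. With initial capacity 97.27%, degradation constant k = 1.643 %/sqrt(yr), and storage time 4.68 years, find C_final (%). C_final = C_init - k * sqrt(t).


Step 1: sqrt(4.68 yr) = 2.1633
Step 2: drop = 1.643 * 2.1633 = 3.5543
Step 3: C_final = 97.27 - 3.5543 = 93.72%

93.72%


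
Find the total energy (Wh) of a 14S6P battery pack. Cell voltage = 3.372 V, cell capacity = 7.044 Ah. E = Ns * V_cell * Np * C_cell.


V_pack = 14 * 3.372 = 47.208 V
C_pack = 6 * 7.044 = 42.264 Ah
E = V_pack * C_pack = 47.208 * 42.264 = 1995 Wh

1995 Wh


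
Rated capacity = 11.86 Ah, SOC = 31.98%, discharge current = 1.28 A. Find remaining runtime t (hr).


Step 1: remaining = SOC/100 * C_total = 31.98/100 * 11.86 = 3.7928 Ah
Step 2: t = remaining / I = 3.7928 / 1.28 = 2.963 hr

2.963 hr


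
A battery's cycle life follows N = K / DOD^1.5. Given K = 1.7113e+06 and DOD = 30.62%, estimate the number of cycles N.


Step 1: DOD^1.5 = 30.62^1.5 = 169.44
Step 2: N = 1.7113e+06 / 169.44 = 10100 cycles

10100 cycles


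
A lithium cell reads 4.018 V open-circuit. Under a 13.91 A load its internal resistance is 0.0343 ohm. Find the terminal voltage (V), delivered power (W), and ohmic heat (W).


Step 1: V_terminal = OCV - I*R = 4.018 - 13.91 * 0.0343 = 3.5409 V
Step 2: P_out = V_terminal * I = 3.5409 * 13.91 = 49.25 W
Step 3: Q = I^2 * R = 13.91^2 * 0.0343 = 6.637 W

V=3.5409 V, P=49.25 W, Q=6.637 W


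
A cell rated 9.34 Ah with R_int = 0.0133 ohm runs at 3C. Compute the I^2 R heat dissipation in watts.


Step 1: I = C_rate * capacity = 3 * 9.34 = 28.02 A
Step 2: Q = I^2 * R = 28.02^2 * 0.0133 = 785.12 * 0.0133 = 10.44 W

10.44 W


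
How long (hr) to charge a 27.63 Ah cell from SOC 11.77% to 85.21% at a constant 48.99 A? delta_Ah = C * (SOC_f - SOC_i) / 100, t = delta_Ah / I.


delta_Ah = 27.63 * (85.21 - 11.77) / 100 = 20.291 Ah
t = delta_Ah / I = 20.291 / 48.99 = 0.4142 hr

0.4142 hr


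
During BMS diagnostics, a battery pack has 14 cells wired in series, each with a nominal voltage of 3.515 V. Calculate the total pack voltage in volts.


With 14 cells in series at 3.515 V each, V_pack = 49.21 V

49.21 V


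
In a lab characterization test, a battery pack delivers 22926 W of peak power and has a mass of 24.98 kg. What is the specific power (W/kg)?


SP = P / m = 22926 / 24.98 = 917.8 W/kg

917.8 W/kg


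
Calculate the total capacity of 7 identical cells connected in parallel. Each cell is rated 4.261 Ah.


Parallel capacities add: 7 * 4.261 Ah = 29.827 Ah

29.827 Ah


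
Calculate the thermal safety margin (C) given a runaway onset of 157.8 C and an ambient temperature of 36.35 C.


Safety margin = 157.8 C - 36.35 C = 121.45 C

121.45 C


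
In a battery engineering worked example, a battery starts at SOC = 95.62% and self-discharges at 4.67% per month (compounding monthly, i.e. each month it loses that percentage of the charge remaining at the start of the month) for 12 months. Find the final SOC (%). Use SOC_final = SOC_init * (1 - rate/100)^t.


decay = (1 - 4.67/100)^12 = 0.56332
SOC_final = 95.62 * 0.56332 = 53.86%

53.86%


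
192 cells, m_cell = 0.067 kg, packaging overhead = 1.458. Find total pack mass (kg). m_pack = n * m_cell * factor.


Cell mass sum = 192 * 0.067 = 12.864 kg
With overhead 1.458: m_pack = 12.864 * 1.458 = 18.76 kg

18.76 kg


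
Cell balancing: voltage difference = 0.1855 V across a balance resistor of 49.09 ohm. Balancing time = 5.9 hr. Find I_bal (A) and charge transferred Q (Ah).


I_bal = dV / R = 0.1855 / 49.09 = 0.0037788 A
Q = I_bal * t = 0.0037788 * 5.9 = 0.02229 Ah

I=0.0037788 A, Q=0.02229 Ah


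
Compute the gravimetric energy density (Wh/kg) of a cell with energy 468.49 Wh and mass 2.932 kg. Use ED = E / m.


ED = E / m = 468.49 / 2.932 = 159.8 Wh/kg

159.8 Wh/kg


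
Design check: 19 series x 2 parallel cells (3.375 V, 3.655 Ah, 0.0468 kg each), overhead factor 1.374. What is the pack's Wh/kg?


Step 1: V_pack = 19 * 3.375 = 64.125 V
Step 2: C_pack = 2 * 3.655 = 7.31 Ah
Step 3: E_pack = V_pack * C_pack = 64.125 * 7.31 = 468.75 Wh
Step 4: m_pack = 19 * 2 * 0.0468 * 1.374 = 2.4435 kg
Step 5: ED = E_pack / m_pack = 468.75 / 2.4435 = 191.8 Wh/kg

191.8 Wh/kg


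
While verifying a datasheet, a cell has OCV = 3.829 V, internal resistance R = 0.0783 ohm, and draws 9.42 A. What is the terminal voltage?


IR drop = 9.42 * 0.0783 = 0.73759 V
V = 3.829 - 0.73759 = 3.091 V

3.091 V


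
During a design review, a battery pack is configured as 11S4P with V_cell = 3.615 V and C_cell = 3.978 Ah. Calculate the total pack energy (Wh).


E = Ns * Vcell * Np * Ccell = 11 * 3.615 * 4 * 3.978 = 632.7 Wh

632.7 Wh


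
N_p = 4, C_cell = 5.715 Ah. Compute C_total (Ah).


C_total = 4 * 5.715 = 22.86 Ah

22.86 Ah


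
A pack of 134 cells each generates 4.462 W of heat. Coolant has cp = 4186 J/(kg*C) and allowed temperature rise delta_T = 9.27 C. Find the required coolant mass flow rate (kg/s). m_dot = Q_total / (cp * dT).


Q_total = 134 * 4.462 = 597.91 W
m_dot = Q_total / (cp * dT) = 597.91 / (4186 * 9.27) = 0.01541 kg/s

0.01541 kg/s


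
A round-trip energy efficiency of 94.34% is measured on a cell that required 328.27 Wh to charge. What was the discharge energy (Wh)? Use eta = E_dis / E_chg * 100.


E_dis = eta/100 * E_chg = 94.34/100 * 328.27 = 309.7 Wh

309.7 Wh


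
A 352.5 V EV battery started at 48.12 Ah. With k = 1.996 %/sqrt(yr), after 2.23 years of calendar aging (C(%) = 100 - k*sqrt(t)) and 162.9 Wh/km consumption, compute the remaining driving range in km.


Step 1: capacity retention = 100 - 1.996 * sqrt(2.23) = 100 - 1.996 * 1.4933 = 97.019%
Step 2: C_now = 48.12 * 97.019/100 = 46.686 Ah
Step 3: E_pack = V * C_now = 352.5 * 46.686 = 16457 Wh
Step 4: range = E_pack / consumption = 16457 / 162.9 = 101.0 km

101.0 km


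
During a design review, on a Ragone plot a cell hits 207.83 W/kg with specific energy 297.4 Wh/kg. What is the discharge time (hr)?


t = E / P = 297.4 / 207.83 = 1.431 hr

1.431 hr


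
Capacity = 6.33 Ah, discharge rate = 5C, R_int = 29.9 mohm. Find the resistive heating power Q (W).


Convert: R = 29.9 mohm = 0.0299 ohm
Step 1: I = C_rate * capacity = 5 * 6.33 = 31.65 A
Step 2: Q = I^2 * R = 31.65^2 * 0.0299 = 1001.7 * 0.0299 = 29.95 W

29.95 W


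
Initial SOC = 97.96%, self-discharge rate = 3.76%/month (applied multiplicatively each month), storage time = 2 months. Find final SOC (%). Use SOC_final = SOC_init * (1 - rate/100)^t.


decay = (1 - 3.76/100)^2 = 0.92621
SOC_final = 97.96 * 0.92621 = 90.73%

90.73%


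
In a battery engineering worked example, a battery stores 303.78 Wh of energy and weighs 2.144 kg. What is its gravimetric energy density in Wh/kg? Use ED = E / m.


Specific energy = 303.78 Wh / 2.144 kg = 141.7 Wh/kg

141.7 Wh/kg


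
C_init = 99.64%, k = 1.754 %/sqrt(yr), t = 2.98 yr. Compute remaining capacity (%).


sqrt(t) = sqrt(2.98) = 1.7263
C_final = 99.64 - 1.754 * 1.7263 = 96.61%

96.61%


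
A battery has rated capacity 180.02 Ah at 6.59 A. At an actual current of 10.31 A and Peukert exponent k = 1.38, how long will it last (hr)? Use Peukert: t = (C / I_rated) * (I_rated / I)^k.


Step 1: t_rated = C / I_rated = 180.02 / 6.59 = 27.317 hr
Step 2: ratio = 6.59 / 10.31 = 0.63919
Step 3: ratio^k = 0.63919^1.38 = 0.53922
Step 4: t = t_rated * ratio^k = 27.317 * 0.53922 = 14.73 hr

14.73 hr


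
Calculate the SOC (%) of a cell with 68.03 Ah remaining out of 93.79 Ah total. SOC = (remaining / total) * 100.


SOC = (remaining / total) * 100 = (68.03 / 93.79) * 100 = 72.53%

72.53%


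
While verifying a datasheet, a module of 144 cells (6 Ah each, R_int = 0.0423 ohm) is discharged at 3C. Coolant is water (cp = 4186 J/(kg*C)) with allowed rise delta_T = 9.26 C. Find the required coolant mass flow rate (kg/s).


Step 1: I = 3 * 6 = 18 A
Step 2: Q_cell = I^2 * R = 18^2 * 0.0423 = 13.705 W
Step 3: Q_total = 144 * 13.705 = 1973.5 W
Step 4: m_dot = Q_total / (cp * dT) = 1973.5 / (4186 * 9.26) = 0.05091 kg/s

0.05091 kg/s


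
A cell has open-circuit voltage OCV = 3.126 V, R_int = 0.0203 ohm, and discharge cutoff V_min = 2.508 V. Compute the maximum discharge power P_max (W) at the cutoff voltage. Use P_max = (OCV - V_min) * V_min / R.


P_max = (OCV - V_min) * V_min / R = (3.126 - 2.508) * 2.508 / 0.0203 = 0.618 * 2.508 / 0.0203 = 76.35 W

76.35 W


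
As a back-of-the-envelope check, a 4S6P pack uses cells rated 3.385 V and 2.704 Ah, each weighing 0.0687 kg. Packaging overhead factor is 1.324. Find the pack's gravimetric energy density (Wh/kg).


Step 1: V_pack = 4 * 3.385 = 13.54 V
Step 2: C_pack = 6 * 2.704 = 16.224 Ah
Step 3: E_pack = V_pack * C_pack = 13.54 * 16.224 = 219.67 Wh
Step 4: m_pack = 4 * 6 * 0.0687 * 1.324 = 2.183 kg
Step 5: ED = E_pack / m_pack = 219.67 / 2.183 = 100.6 Wh/kg

100.6 Wh/kg


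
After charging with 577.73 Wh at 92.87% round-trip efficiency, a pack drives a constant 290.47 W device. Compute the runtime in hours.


Step 1: E_discharge = eta/100 * E_charge = 92.87/100 * 577.73 = 536.54 Wh
Step 2: t = E_discharge / P = 536.54 / 290.47 = 1.847 hr

1.847 hr


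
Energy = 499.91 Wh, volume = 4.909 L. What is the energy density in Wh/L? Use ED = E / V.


Volumetric ED = 499.91 Wh / 4.909 L = 101.8 Wh/L

101.8 Wh/L


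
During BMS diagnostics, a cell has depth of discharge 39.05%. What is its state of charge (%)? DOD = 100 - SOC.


SOC = 100 - DOD = 100 - 39.05 = 60.95%

60.95%


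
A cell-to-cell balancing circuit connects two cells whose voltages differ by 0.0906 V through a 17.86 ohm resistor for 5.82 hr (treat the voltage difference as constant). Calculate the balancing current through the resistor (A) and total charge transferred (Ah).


I_bal = dV / R = 0.0906 / 17.86 = 0.0050728 A
Q = I_bal * t = 0.0050728 * 5.82 = 0.02952 Ah

I=0.0050728 A, Q=0.02952 Ah


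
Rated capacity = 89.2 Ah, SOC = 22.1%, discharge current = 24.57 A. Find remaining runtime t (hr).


Step 1: remaining = SOC/100 * C_total = 22.1/100 * 89.2 = 19.713 Ah
Step 2: t = remaining / I = 19.713 / 24.57 = 0.8023 hr

0.8023 hr


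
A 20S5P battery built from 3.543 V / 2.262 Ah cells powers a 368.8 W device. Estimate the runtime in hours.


Step 1: E_pack = Ns * V_cell * Np * C_cell = 20 * 3.543 * 5 * 2.262 = 801.43 Wh
Step 2: t = E_pack / P = 801.43 / 368.8 = 2.173 hr

2.173 hr


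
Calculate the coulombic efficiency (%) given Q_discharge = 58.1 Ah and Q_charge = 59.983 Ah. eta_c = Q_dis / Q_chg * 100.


Coulombic efficiency = 58.1/59.983 * 100% = 96.86%

96.86%


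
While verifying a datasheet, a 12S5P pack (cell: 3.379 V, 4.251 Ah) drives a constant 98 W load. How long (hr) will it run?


Step 1: E_pack = Ns * V_cell * Np * C_cell = 12 * 3.379 * 5 * 4.251 = 861.85 Wh
Step 2: t = E_pack / P = 861.85 / 98 = 8.794 hr

8.794 hr


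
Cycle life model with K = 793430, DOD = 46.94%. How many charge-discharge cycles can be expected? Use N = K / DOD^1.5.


DOD^1.5 = 321.6
N = K / DOD^1.5 = 793430 / 321.6 = 2467

2467 cycles


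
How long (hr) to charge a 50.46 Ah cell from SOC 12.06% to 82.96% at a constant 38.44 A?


Step 1: dSOC = 82.96% - 12.06% = 70.9%
Step 2: delta_Ah = 50.46 * 70.9 / 100 = 35.776 Ah
Step 3: t = 35.776 / 38.44 = 0.9307 hr

0.9307 hr


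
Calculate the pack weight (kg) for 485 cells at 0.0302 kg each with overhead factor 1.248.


Cell mass sum = 485 * 0.0302 = 14.647 kg
With overhead 1.248: m_pack = 14.647 * 1.248 = 18.28 kg

18.28 kg


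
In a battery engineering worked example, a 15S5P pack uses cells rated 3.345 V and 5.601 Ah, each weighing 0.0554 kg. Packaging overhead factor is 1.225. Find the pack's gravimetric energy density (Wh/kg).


Step 1: V_pack = 15 * 3.345 = 50.175 V
Step 2: C_pack = 5 * 5.601 = 28.005 Ah
Step 3: E_pack = V_pack * C_pack = 50.175 * 28.005 = 1405.2 Wh
Step 4: m_pack = 15 * 5 * 0.0554 * 1.225 = 5.0899 kg
Step 5: ED = E_pack / m_pack = 1405.2 / 5.0899 = 276.1 Wh/kg

276.1 Wh/kg


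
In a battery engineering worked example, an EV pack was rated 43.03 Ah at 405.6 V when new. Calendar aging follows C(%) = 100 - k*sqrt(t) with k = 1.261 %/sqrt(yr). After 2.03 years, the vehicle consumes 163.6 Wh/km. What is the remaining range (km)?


Step 1: capacity retention = 100 - 1.261 * sqrt(2.03) = 100 - 1.261 * 1.4248 = 98.203%
Step 2: C_now = 43.03 * 98.203/100 = 42.257 Ah
Step 3: E_pack = V * C_now = 405.6 * 42.257 = 17139 Wh
Step 4: range = E_pack / consumption = 17139 / 163.6 = 104.8 km

104.8 km


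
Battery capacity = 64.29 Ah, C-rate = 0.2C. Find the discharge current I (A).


I = C_rate * capacity = 0.2 * 64.29 = 12.858 A

12.858 A


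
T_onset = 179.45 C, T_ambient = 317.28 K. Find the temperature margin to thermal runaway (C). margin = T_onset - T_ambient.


Convert: T_ambient = 317.28 K = 44.13 C
margin = 179.45 - 44.13 = 135.32 C

135.32 C


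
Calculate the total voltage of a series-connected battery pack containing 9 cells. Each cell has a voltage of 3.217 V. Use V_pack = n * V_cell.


Series voltages add: 9 * 3.217 V = 28.953 V

28.953 V


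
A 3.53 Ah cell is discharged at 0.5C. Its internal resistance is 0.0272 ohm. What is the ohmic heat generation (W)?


Step 1: I = C_rate * capacity = 0.5 * 3.53 = 1.765 A
Step 2: Q = I^2 * R = 1.765^2 * 0.0272 = 3.1152 * 0.0272 = 0.08473 W

0.08473 W


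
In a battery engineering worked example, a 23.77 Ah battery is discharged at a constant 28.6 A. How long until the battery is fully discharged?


t = capacity / current = 23.77 / 28.6 = 0.8311 hr

0.8311 hr


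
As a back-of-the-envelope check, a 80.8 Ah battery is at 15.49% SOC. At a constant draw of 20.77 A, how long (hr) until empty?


Step 1: remaining = SOC/100 * C_total = 15.49/100 * 80.8 = 12.516 Ah
Step 2: t = remaining / I = 12.516 / 20.77 = 0.6026 hr

0.6026 hr


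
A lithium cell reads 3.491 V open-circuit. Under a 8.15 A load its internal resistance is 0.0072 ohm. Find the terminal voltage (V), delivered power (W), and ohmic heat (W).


Step 1: V_terminal = OCV - I*R = 3.491 - 8.15 * 0.0072 = 3.4323 V
Step 2: P_out = V_terminal * I = 3.4323 * 8.15 = 27.97 W
Step 3: Q = I^2 * R = 8.15^2 * 0.0072 = 0.4782 W

V=3.4323 V, P=27.97 W, Q=0.4782 W


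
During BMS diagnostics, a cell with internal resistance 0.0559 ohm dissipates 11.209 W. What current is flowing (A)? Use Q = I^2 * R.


I = sqrt(Q / R) = sqrt(11.209 / 0.0559) = sqrt(200.52) = 14.16 A

14.16 A


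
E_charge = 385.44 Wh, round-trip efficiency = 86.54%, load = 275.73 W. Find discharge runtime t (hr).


Step 1: E_discharge = eta/100 * E_charge = 86.54/100 * 385.44 = 333.56 Wh
Step 2: t = E_discharge / P = 333.56 / 275.73 = 1.210 hr

1.210 hr


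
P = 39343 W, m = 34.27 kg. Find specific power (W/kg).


SP = P / m = 39343 / 34.27 = 1148 W/kg

1148 W/kg


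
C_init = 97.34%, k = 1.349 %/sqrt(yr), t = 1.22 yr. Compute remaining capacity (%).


sqrt(t) = sqrt(1.22) = 1.1045
C_final = 97.34 - 1.349 * 1.1045 = 95.85%

95.85%


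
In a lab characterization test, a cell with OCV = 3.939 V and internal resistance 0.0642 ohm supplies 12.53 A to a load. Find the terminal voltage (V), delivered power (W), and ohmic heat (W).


Step 1: V_terminal = OCV - I*R = 3.939 - 12.53 * 0.0642 = 3.1346 V
Step 2: P_out = V_terminal * I = 3.1346 * 12.53 = 39.28 W
Step 3: Q = I^2 * R = 12.53^2 * 0.0642 = 10.08 W

V=3.1346 V, P=39.28 W, Q=10.08 W


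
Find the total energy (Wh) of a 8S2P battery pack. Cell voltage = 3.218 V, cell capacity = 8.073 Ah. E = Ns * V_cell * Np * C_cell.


E = Ns * Vcell * Np * Ccell = 8 * 3.218 * 2 * 8.073 = 415.7 Wh

415.7 Wh


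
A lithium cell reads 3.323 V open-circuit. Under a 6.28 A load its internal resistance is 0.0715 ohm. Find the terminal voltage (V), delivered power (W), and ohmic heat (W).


Step 1: V_terminal = OCV - I*R = 3.323 - 6.28 * 0.0715 = 2.874 V
Step 2: P_out = V_terminal * I = 2.874 * 6.28 = 18.05 W
Step 3: Q = I^2 * R = 6.28^2 * 0.0715 = 2.820 W

V=2.874 V, P=18.05 W, Q=2.820 W


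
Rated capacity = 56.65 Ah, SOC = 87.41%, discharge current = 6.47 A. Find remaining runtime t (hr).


Step 1: remaining = SOC/100 * C_total = 87.41/100 * 56.65 = 49.518 Ah
Step 2: t = remaining / I = 49.518 / 6.47 = 7.653 hr

7.653 hr


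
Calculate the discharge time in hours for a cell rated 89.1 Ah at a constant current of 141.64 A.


Runtime = 89.1 Ah / 141.64 A = 0.6291 hr

0.6291 hr


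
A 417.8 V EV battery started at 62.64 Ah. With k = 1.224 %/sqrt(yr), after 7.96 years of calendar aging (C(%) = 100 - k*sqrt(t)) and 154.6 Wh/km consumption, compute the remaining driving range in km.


Step 1: capacity retention = 100 - 1.224 * sqrt(7.96) = 100 - 1.224 * 2.8213 = 96.547%
Step 2: C_now = 62.64 * 96.547/100 = 60.477 Ah
Step 3: E_pack = V * C_now = 417.8 * 60.477 = 25267 Wh
Step 4: range = E_pack / consumption = 25267 / 154.6 = 163.4 km

163.4 km


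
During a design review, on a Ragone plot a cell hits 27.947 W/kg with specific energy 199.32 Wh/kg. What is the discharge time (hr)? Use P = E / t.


t = E / P = 199.32 / 27.947 = 7.132 hr

7.132 hr


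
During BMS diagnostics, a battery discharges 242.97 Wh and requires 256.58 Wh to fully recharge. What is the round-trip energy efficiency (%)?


eta_e = E_dis / E_chg * 100 = 242.97 / 256.58 * 100 = 94.70%

94.70%


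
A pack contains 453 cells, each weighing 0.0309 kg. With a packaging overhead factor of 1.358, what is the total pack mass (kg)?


m_pack = n * m_cell * overhead = 453 * 0.0309 * 1.358 = 19.01 kg

19.01 kg


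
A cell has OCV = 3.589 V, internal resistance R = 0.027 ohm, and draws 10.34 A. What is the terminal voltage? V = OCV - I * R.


V = OCV - I*R = 3.589 - 10.34 * 0.027 = 3.310 V

3.310 V


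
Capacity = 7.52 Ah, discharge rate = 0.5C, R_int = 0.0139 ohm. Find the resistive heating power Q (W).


Step 1: I = C_rate * capacity = 0.5 * 7.52 = 3.76 A
Step 2: Q = I^2 * R = 3.76^2 * 0.0139 = 14.138 * 0.0139 = 0.1965 W

0.1965 W


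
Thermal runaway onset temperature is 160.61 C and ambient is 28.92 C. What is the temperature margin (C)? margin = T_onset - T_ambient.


Safety margin = 160.61 C - 28.92 C = 131.69 C

131.69 C


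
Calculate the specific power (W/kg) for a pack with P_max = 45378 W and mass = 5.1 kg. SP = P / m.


Specific power = 45378 W / 5.1 kg = 8898 W/kg

8898 W/kg


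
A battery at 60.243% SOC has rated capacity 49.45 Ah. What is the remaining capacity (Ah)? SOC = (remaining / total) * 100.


remaining = SOC / 100 * total = 60.243 / 100 * 49.45 = 29.79 Ah

29.79 Ah


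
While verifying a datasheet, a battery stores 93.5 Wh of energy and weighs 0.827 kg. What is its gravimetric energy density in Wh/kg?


ED = E / m = 93.5 / 0.827 = 113.1 Wh/kg

113.1 Wh/kg


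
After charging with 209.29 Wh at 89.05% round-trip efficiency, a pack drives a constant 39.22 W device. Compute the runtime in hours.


Step 1: E_discharge = eta/100 * E_charge = 89.05/100 * 209.29 = 186.37 Wh
Step 2: t = E_discharge / P = 186.37 / 39.22 = 4.752 hr

4.752 hr


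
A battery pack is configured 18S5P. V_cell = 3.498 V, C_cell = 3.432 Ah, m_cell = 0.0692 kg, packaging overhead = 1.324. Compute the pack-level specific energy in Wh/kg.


Step 1: V_pack = 18 * 3.498 = 62.964 V
Step 2: C_pack = 5 * 3.432 = 17.16 Ah
Step 3: E_pack = V_pack * C_pack = 62.964 * 17.16 = 1080.5 Wh
Step 4: m_pack = 18 * 5 * 0.0692 * 1.324 = 8.2459 kg
Step 5: ED = E_pack / m_pack = 1080.5 / 8.2459 = 131.0 Wh/kg

131.0 Wh/kg


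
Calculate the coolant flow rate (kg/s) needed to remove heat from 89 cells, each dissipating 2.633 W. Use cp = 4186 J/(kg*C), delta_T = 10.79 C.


Q_total = 89 * 2.633 = 234.34 W
m_dot = Q_total / (cp * dT) = 234.34 / (4186 * 10.79) = 0.005188 kg/s

0.005188 kg/s


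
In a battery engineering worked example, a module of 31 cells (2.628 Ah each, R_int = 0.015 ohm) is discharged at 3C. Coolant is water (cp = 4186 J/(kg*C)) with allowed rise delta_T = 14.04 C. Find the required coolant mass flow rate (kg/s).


Step 1: I = 3 * 2.628 = 7.884 A
Step 2: Q_cell = I^2 * R = 7.884^2 * 0.015 = 0.93236 W
Step 3: Q_total = 31 * 0.93236 = 28.903 W
Step 4: m_dot = Q_total / (cp * dT) = 28.903 / (4186 * 14.04) = 4.918e-04 kg/s

4.918e-04 kg/s


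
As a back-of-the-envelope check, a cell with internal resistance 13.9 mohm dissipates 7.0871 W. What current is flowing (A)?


Convert: R = 13.9 mohm = 0.0139 ohm
I = sqrt(Q / R) = sqrt(7.0871 / 0.0139) = sqrt(509.86) = 22.58 A

22.58 A


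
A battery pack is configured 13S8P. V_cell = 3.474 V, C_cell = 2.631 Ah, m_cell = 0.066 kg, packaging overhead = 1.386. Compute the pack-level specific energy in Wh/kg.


Step 1: V_pack = 13 * 3.474 = 45.162 V
Step 2: C_pack = 8 * 2.631 = 21.048 Ah
Step 3: E_pack = V_pack * C_pack = 45.162 * 21.048 = 950.57 Wh
Step 4: m_pack = 13 * 8 * 0.066 * 1.386 = 9.5135 kg
Step 5: ED = E_pack / m_pack = 950.57 / 9.5135 = 99.92 Wh/kg

99.92 Wh/kg


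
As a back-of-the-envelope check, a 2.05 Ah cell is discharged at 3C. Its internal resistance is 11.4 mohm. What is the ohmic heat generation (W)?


Convert: R = 11.4 mohm = 0.0114 ohm
Step 1: I = C_rate * capacity = 3 * 2.05 = 6.15 A
Step 2: Q = I^2 * R = 6.15^2 * 0.0114 = 37.823 * 0.0114 = 0.4312 W

0.4312 W


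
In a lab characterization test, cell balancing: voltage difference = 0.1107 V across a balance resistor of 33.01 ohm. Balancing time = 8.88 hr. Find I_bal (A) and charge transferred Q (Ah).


First, Ohm's law: I_bal = 0.1107 V / 33.01 ohm = 0.0033535 A
Then Q = I * t = 0.0033535 A * 8.88 hr = 0.02978 Ah

I=0.0033535 A, Q=0.02978 Ah


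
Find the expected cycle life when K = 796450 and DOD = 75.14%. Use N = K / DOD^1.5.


Step 1: DOD^1.5 = 75.14^1.5 = 651.34
Step 2: N = 796450 / 651.34 = 1223 cycles

1223 cycles


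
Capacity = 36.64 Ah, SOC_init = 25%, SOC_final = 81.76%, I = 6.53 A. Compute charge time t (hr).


delta_Ah = 36.64 * (81.76 - 25) / 100 = 20.797 Ah
t = delta_Ah / I = 20.797 / 6.53 = 3.185 hr

3.185 hr


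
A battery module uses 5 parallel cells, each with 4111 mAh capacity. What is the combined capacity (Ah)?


Convert: C_cell = 4111 mAh = 4.111 Ah
C_total = 5 * 4.111 = 20.555 Ah

20.555 Ah


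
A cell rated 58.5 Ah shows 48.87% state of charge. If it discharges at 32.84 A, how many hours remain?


Step 1: remaining = SOC/100 * C_total = 48.87/100 * 58.5 = 28.589 Ah
Step 2: t = remaining / I = 28.589 / 32.84 = 0.8706 hr

0.8706 hr


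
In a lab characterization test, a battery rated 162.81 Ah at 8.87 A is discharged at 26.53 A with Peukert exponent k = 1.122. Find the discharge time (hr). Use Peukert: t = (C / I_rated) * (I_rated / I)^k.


Step 1: t_rated = C / I_rated = 162.81 / 8.87 = 18.355 hr
Step 2: ratio = 8.87 / 26.53 = 0.33434
Step 3: ratio^k = 0.33434^1.122 = 0.29251
Step 4: t = t_rated * ratio^k = 18.355 * 0.29251 = 5.369 hr

5.369 hr


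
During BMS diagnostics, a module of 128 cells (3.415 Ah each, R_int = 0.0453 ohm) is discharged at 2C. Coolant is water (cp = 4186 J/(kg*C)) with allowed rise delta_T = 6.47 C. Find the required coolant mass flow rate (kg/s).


Step 1: I = 2 * 3.415 = 6.83 A
Step 2: Q_cell = I^2 * R = 6.83^2 * 0.0453 = 2.1132 W
Step 3: Q_total = 128 * 2.1132 = 270.49 W
Step 4: m_dot = Q_total / (cp * dT) = 270.49 / (4186 * 6.47) = 0.009987 kg/s

0.009987 kg/s


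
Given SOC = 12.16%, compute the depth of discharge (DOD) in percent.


DOD = 100 - SOC = 100 - 12.16 = 87.84%

87.84%


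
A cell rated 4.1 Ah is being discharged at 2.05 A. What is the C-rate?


C_rate = I / capacity = 2.05 / 4.1 = 0.5C

0.5C


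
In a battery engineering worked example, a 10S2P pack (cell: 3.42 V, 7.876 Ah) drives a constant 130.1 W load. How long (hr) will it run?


Step 1: E_pack = Ns * V_cell * Np * C_cell = 10 * 3.42 * 2 * 7.876 = 538.72 Wh
Step 2: t = E_pack / P = 538.72 / 130.1 = 4.141 hr

4.141 hr


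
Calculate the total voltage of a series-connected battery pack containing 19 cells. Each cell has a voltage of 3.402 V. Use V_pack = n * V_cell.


Series voltages add: 19 * 3.402 V = 64.638 V

64.638 V


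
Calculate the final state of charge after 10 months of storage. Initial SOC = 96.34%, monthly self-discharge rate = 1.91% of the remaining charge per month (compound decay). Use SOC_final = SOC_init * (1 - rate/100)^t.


decay = (1 - 1.91/100)^10 = 0.82461
SOC_final = 96.34 * 0.82461 = 79.44%

79.44%


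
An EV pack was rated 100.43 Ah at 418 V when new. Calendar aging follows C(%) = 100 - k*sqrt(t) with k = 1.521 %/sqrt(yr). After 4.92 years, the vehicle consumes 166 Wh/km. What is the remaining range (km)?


Step 1: capacity retention = 100 - 1.521 * sqrt(4.92) = 100 - 1.521 * 2.2181 = 96.626%
Step 2: C_now = 100.43 * 96.626/100 = 97.041 Ah
Step 3: E_pack = V * C_now = 418 * 97.041 = 40563 Wh
Step 4: range = E_pack / consumption = 40563 / 166 = 244.4 km

244.4 km


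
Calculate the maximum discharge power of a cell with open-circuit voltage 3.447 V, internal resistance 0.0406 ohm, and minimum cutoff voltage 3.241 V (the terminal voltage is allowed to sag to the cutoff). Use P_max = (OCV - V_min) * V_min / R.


dV = OCV - V_min = 0.206 V (so I_max = dV / R)
P_max = dV * V_min / R = 0.206 * 3.241 / 0.0406 = 16.44 W

16.44 W


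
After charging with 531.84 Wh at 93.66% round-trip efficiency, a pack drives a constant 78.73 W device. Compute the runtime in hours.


Step 1: E_discharge = eta/100 * E_charge = 93.66/100 * 531.84 = 498.12 Wh
Step 2: t = E_discharge / P = 498.12 / 78.73 = 6.327 hr

6.327 hr


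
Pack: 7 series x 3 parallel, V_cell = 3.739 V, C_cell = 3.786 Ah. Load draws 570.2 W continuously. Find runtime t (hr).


Step 1: E_pack = Ns * V_cell * Np * C_cell = 7 * 3.739 * 3 * 3.786 = 297.27 Wh
Step 2: t = E_pack / P = 297.27 / 570.2 = 0.5213 hr

0.5213 hr


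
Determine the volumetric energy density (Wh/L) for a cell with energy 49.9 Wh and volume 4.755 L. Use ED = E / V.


ED = E / V = 49.9 / 4.755 = 10.49 Wh/L

10.49 Wh/L


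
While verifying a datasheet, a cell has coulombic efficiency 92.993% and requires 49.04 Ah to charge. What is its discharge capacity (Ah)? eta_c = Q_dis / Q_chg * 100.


Q_dis = eta/100 * Q_chg = 92.993/100 * 49.04 = 45.60 Ah

45.60 Ah


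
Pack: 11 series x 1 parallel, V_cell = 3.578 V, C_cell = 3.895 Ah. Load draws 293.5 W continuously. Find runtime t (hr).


Step 1: E_pack = Ns * V_cell * Np * C_cell = 11 * 3.578 * 1 * 3.895 = 153.3 Wh
Step 2: t = E_pack / P = 153.3 / 293.5 = 0.5223 hr

0.5223 hr


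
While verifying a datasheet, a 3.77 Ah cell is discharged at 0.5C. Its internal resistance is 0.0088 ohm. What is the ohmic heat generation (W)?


Step 1: I = C_rate * capacity = 0.5 * 3.77 = 1.885 A
Step 2: Q = I^2 * R = 1.885^2 * 0.0088 = 3.5532 * 0.0088 = 0.03127 W

0.03127 W


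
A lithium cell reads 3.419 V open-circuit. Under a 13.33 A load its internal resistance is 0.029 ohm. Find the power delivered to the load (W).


Step 1: V_terminal = OCV - I*R = 3.419 - 13.33 * 0.029 = 3.0324 V
Step 2: P_out = V_terminal * I = 3.0324 * 13.33 = 40.42 W

40.42 W


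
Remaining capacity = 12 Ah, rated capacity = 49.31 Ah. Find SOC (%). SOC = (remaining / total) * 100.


SOC% = 12 / 49.31 * 100 = 24.34%

24.34%


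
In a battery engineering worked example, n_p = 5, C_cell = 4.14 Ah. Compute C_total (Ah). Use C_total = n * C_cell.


Parallel capacities add: 5 * 4.14 Ah = 20.7 Ah

20.7 Ah


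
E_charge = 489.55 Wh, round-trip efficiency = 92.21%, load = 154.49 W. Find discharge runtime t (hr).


Step 1: E_discharge = eta/100 * E_charge = 92.21/100 * 489.55 = 451.41 Wh
Step 2: t = E_discharge / P = 451.41 / 154.49 = 2.922 hr

2.922 hr


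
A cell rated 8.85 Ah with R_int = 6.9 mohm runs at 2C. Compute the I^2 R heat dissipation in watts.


Convert: R = 6.9 mohm = 0.0069 ohm
Step 1: I = C_rate * capacity = 2 * 8.85 = 17.7 A
Step 2: Q = I^2 * R = 17.7^2 * 0.0069 = 313.29 * 0.0069 = 2.162 W

2.162 W


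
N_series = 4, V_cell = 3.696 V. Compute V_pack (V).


V_pack = n * V_cell = 4 * 3.696 = 14.784 V

14.784 V


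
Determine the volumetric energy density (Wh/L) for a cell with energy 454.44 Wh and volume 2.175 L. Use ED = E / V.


Volumetric ED = 454.44 Wh / 2.175 L = 208.9 Wh/L

208.9 Wh/L


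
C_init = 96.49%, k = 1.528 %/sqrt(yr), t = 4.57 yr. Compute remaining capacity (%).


Step 1: sqrt(4.57 yr) = 2.1378
Step 2: drop = 1.528 * 2.1378 = 3.2666
Step 3: C_final = 96.49 - 3.2666 = 93.22%

93.22%


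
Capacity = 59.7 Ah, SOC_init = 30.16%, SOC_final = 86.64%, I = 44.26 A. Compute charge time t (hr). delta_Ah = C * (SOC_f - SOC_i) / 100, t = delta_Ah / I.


Step 1: dSOC = 86.64% - 30.16% = 56.48%
Step 2: delta_Ah = 59.7 * 56.48 / 100 = 33.719 Ah
Step 3: t = 33.719 / 44.26 = 0.7618 hr

0.7618 hr


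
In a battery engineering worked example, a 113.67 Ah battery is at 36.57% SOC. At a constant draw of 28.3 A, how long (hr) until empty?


Step 1: remaining = SOC/100 * C_total = 36.57/100 * 113.67 = 41.569 Ah
Step 2: t = remaining / I = 41.569 / 28.3 = 1.469 hr

1.469 hr


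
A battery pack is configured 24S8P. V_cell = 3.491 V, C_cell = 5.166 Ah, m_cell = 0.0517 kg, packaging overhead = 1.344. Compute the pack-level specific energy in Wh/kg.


Step 1: V_pack = 24 * 3.491 = 83.784 V
Step 2: C_pack = 8 * 5.166 = 41.328 Ah
Step 3: E_pack = V_pack * C_pack = 83.784 * 41.328 = 3462.6 Wh
Step 4: m_pack = 24 * 8 * 0.0517 * 1.344 = 13.341 kg
Step 5: ED = E_pack / m_pack = 3462.6 / 13.341 = 259.5 Wh/kg

259.5 Wh/kg


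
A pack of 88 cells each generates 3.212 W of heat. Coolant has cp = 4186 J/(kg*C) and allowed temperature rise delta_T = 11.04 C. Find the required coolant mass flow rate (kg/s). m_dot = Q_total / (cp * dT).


Step 1: Total heat Q = 88 * 3.212 W = 282.66 W
Step 2: denom = cp * dT = 4186 * 11.04 = 46213
Step 3: m_dot = 282.66 / 46213 = 0.006116 kg/s

0.006116 kg/s


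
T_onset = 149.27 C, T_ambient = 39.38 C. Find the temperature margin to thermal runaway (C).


Safety margin = 149.27 C - 39.38 C = 109.89 C

109.89 C


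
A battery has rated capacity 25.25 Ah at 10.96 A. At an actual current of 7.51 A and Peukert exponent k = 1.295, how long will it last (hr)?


t_rated = C / I_rated = 25.25 / 10.96 = 2.3038 hr
(I_rated/I)^k = (1.4594)^1.295 = 1.6316
t = t_rated * (I_rated/I)^k = 2.3038 * 1.6316 = 3.759 hr

3.759 hr


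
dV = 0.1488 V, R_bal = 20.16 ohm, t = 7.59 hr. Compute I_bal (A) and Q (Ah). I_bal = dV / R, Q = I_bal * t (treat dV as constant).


I_bal = dV / R = 0.1488 / 20.16 = 0.007381 A
Q = I_bal * t = 0.007381 * 7.59 = 0.05602 Ah

I=0.007381 A, Q=0.05602 Ah


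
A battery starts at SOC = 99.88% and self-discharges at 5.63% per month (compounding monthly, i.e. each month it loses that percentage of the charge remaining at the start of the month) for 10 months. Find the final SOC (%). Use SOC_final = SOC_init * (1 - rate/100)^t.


decay = (1 - 5.63/100)^10 = 0.5602
SOC_final = 99.88 * 0.5602 = 55.95%

55.95%


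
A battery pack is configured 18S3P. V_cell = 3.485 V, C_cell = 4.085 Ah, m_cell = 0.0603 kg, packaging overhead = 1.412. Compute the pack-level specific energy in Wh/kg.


Step 1: V_pack = 18 * 3.485 = 62.73 V
Step 2: C_pack = 3 * 4.085 = 12.255 Ah
Step 3: E_pack = V_pack * C_pack = 62.73 * 12.255 = 768.76 Wh
Step 4: m_pack = 18 * 3 * 0.0603 * 1.412 = 4.5978 kg
Step 5: ED = E_pack / m_pack = 768.76 / 4.5978 = 167.2 Wh/kg

167.2 Wh/kg


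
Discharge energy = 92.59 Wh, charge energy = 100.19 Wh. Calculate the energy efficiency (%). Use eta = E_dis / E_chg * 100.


eta_e = E_dis / E_chg * 100 = 92.59 / 100.19 * 100 = 92.41%

92.41%


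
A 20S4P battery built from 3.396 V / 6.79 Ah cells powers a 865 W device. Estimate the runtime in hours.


Step 1: E_pack = Ns * V_cell * Np * C_cell = 20 * 3.396 * 4 * 6.79 = 1844.7 Wh
Step 2: t = E_pack / P = 1844.7 / 865 = 2.133 hr

2.133 hr


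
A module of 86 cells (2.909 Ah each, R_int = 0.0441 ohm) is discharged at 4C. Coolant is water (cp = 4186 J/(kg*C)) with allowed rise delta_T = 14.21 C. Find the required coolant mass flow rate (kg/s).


Step 1: I = 4 * 2.909 = 11.636 A
Step 2: Q_cell = I^2 * R = 11.636^2 * 0.0441 = 5.971 W
Step 3: Q_total = 86 * 5.971 = 513.51 W
Step 4: m_dot = Q_total / (cp * dT) = 513.51 / (4186 * 14.21) = 0.008633 kg/s

0.008633 kg/s


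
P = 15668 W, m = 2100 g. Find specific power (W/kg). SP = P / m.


Convert: m = 2100 g = 2.1 kg
SP = P / m = 15668 / 2.1 = 7461 W/kg

7461 W/kg


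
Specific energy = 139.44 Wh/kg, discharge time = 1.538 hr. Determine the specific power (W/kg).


P_specific = E / t = 139.44 / 1.538 = 90.66 W/kg

90.66 W/kg


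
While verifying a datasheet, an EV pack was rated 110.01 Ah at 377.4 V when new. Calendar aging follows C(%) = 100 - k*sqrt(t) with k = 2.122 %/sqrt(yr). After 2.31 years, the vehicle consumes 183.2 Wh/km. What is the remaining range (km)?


Step 1: capacity retention = 100 - 2.122 * sqrt(2.31) = 100 - 2.122 * 1.5199 = 96.775%
Step 2: C_now = 110.01 * 96.775/100 = 106.46 Ah
Step 3: E_pack = V * C_now = 377.4 * 106.46 = 40178 Wh
Step 4: range = E_pack / consumption = 40178 / 183.2 = 219.3 km

219.3 km


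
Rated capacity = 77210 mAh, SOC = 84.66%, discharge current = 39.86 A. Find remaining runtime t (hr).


Convert: C_total = 77210 mAh = 77.21 Ah
Step 1: remaining = SOC/100 * C_total = 84.66/100 * 77.21 = 65.366 Ah
Step 2: t = remaining / I = 65.366 / 39.86 = 1.640 hr

1.640 hr


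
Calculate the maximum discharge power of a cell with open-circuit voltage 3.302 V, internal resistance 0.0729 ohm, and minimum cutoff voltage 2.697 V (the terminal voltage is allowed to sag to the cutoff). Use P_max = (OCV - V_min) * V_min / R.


dV = OCV - V_min = 0.605 V (so I_max = dV / R)
P_max = dV * V_min / R = 0.605 * 2.697 / 0.0729 = 22.38 W

22.38 W


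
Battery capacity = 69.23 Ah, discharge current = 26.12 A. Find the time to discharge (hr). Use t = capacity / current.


t = capacity / current = 69.23 / 26.12 = 2.650 hr

2.650 hr


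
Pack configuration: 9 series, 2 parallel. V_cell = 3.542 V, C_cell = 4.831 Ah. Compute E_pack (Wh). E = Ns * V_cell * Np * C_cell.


E = Ns * Vcell * Np * Ccell = 9 * 3.542 * 2 * 4.831 = 308.0 Wh

308.0 Wh


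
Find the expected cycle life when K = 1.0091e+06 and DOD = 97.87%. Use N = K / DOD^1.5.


Step 1: DOD^1.5 = 97.87^1.5 = 968.22
Step 2: N = 1.0091e+06 / 968.22 = 1042 cycles

1042 cycles


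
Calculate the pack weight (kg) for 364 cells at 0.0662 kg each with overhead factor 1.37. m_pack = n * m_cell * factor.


Cell mass sum = 364 * 0.0662 = 24.097 kg
With overhead 1.37: m_pack = 24.097 * 1.37 = 33.01 kg

33.01 kg


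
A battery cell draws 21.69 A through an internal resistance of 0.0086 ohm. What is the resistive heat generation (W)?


I^2 = 470.46
Q = 470.46 * 0.0086 = 4.046 W

4.046 W


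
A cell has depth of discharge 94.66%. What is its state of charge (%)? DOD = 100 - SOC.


SOC = 100 - DOD = 100 - 94.66 = 5.34%

5.34%


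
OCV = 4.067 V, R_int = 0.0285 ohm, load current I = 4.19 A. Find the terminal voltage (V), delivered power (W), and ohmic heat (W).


Step 1: V_terminal = OCV - I*R = 4.067 - 4.19 * 0.0285 = 3.9476 V
Step 2: P_out = V_terminal * I = 3.9476 * 4.19 = 16.54 W
Step 3: Q = I^2 * R = 4.19^2 * 0.0285 = 0.5003 W

V=3.9476 V, P=16.54 W, Q=0.5003 W


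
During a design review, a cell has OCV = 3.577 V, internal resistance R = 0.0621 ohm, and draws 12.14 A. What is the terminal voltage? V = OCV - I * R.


IR drop = 12.14 * 0.0621 = 0.75389 V
V = 3.577 - 0.75389 = 2.823 V

2.823 V


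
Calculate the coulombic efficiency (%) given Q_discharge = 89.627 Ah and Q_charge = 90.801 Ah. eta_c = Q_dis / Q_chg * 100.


eta_c = Q_dis / Q_chg * 100 = 89.627 / 90.801 * 100 = 98.71%

98.71%


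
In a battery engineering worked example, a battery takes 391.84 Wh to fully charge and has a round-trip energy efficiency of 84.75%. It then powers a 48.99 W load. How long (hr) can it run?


Step 1: E_discharge = eta/100 * E_charge = 84.75/100 * 391.84 = 332.08 Wh
Step 2: t = E_discharge / P = 332.08 / 48.99 = 6.779 hr

6.779 hr


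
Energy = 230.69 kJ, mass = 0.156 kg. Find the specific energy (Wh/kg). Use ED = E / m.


Convert: E = 230.69 kJ = 64.081 Wh
ED = E / m = 64.081 / 0.156 = 410.8 Wh/kg

410.8 Wh/kg


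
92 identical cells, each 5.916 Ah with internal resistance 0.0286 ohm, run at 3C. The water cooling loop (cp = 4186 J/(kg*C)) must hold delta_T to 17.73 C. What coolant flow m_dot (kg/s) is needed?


Step 1: I = 3 * 5.916 = 17.748 A
Step 2: Q_cell = I^2 * R = 17.748^2 * 0.0286 = 9.0088 W
Step 3: Q_total = 92 * 9.0088 = 828.81 W
Step 4: m_dot = Q_total / (cp * dT) = 828.81 / (4186 * 17.73) = 0.01117 kg/s

0.01117 kg/s


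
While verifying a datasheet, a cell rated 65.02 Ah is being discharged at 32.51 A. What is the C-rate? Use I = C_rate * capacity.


Rearranging: C_rate = 32.51 / 65.02 = 0.5C

0.5C


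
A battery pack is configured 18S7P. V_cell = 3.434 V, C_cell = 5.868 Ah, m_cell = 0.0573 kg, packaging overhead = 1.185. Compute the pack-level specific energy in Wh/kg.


Step 1: V_pack = 18 * 3.434 = 61.812 V
Step 2: C_pack = 7 * 5.868 = 41.076 Ah
Step 3: E_pack = V_pack * C_pack = 61.812 * 41.076 = 2539 Wh
Step 4: m_pack = 18 * 7 * 0.0573 * 1.185 = 8.5555 kg
Step 5: ED = E_pack / m_pack = 2539 / 8.5555 = 296.8 Wh/kg

296.8 Wh/kg


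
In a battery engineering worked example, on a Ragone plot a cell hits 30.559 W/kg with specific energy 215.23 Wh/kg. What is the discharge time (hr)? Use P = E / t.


t = E / P = 215.23 / 30.559 = 7.043 hr

7.043 hr


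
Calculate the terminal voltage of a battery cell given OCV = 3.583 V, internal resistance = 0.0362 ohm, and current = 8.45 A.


V = OCV - I*R = 3.583 - 8.45 * 0.0362 = 3.277 V

3.277 V


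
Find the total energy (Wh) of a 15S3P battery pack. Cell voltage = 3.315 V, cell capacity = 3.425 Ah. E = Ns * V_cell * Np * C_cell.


V_pack = 15 * 3.315 = 49.725 V
C_pack = 3 * 3.425 = 10.275 Ah
E = V_pack * C_pack = 49.725 * 10.275 = 510.9 Wh

510.9 Wh


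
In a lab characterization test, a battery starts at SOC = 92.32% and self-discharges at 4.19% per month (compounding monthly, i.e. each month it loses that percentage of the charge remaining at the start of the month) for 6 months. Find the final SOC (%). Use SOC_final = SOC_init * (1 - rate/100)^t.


Monthly retention factor = 1 - 4.19/100 = 0.9581
Over 6 months: factor^6 = 0.77351
SOC_final = 92.32 * 0.77351 = 71.41%

71.41%


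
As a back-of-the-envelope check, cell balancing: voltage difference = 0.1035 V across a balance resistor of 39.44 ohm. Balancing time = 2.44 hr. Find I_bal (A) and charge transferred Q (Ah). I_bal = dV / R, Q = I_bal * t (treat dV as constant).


I_bal = dV / R = 0.1035 / 39.44 = 0.0026242 A
Q = I_bal * t = 0.0026242 * 2.44 = 0.006403 Ah

I=0.0026242 A, Q=0.006403 Ah
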